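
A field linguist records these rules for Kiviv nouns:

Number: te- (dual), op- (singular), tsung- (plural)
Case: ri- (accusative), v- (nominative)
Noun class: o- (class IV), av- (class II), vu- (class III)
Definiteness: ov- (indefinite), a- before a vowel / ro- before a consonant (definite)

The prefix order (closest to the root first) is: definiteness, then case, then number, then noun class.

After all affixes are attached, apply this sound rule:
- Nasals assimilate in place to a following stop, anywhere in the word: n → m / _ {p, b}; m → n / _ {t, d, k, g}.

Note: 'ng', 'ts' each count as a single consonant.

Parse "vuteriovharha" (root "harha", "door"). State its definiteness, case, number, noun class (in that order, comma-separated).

indefinite, accusative, dual, class III

Segment: vu-te-ri-ov-harha.
definiteness: ov- → indefinite.
case: ri- → accusative.
number: te- → dual.
noun class: vu- → class III.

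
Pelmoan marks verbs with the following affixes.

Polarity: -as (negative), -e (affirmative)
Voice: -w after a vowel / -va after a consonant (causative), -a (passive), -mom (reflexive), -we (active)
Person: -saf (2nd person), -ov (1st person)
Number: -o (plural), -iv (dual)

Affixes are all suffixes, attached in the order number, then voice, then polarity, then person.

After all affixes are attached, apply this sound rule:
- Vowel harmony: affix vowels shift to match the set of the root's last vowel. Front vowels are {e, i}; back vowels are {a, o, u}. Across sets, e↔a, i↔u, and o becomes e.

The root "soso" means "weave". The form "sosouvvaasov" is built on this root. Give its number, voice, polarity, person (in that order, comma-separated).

Segment: soso-iv-va-as-ov.
number: -iv → dual.
voice: -w/va → causative.
polarity: -as → negative.
person: -ov → 1st person.

dual, causative, negative, 1st person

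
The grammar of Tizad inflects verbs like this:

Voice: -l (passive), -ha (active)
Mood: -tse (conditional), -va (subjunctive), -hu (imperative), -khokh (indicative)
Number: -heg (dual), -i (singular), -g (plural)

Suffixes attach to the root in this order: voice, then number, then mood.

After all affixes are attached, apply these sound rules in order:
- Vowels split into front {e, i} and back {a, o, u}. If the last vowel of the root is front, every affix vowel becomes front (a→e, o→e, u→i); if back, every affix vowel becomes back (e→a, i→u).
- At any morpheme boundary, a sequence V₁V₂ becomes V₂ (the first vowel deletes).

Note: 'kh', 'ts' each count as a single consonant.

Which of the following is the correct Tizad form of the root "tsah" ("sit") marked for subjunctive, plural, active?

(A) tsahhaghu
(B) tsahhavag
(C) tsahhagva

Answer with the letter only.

C

Attach voice active -ha → tsahha.
Attach number plural -g → tsahhag.
Attach mood subjunctive -va → tsahhagva.
Vowel harmony: no change.
Vowel deletion: no change.
So the correct form is tsahhagva, option (C).
(A) tsahhaghu is wrong: it uses imperative instead of subjunctive for mood.
(B) tsahhavag is wrong: it has the affixes in the wrong order.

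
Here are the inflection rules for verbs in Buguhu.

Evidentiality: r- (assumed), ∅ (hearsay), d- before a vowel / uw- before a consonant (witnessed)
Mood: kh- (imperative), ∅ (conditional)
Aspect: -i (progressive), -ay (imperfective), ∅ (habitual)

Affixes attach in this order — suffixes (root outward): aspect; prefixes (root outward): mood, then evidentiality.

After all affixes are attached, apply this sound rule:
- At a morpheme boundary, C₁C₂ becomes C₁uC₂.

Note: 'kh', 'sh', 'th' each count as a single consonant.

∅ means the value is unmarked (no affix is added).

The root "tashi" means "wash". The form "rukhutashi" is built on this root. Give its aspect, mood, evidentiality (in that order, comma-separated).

habitual, imperative, assumed

Segment: r-kh-tashi.
aspect: ∅ → habitual.
mood: kh- → imperative.
evidentiality: r- → assumed.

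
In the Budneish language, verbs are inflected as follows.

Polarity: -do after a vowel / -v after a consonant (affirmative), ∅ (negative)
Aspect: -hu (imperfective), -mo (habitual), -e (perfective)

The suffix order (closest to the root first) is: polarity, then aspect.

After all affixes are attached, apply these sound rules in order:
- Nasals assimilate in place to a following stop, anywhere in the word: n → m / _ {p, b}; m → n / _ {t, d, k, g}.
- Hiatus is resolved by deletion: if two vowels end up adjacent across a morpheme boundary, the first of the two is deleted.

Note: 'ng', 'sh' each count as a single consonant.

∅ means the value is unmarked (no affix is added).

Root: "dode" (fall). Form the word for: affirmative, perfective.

dodede

Attach polarity affirmative -do (after vowel 'e') → dodedo.
Attach aspect perfective -e → dodedoe.
Nasal assimilation: no change.
Apply vowel deletion: dodedoe → dodede.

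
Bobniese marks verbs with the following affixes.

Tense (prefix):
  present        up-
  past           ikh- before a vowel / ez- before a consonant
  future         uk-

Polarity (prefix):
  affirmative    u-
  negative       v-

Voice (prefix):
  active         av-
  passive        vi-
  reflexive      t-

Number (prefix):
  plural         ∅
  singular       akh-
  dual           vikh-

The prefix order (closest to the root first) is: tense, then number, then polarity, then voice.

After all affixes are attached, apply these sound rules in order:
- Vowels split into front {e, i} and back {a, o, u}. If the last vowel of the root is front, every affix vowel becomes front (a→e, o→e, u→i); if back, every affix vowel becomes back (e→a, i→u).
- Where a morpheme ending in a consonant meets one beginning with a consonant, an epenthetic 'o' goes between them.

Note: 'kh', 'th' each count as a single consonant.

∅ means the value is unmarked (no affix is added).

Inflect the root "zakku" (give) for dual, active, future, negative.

Attach tense future uk- → ukzakku.
Attach number dual vikh- → vikhukzakku.
Attach polarity negative v- → vvikhukzakku.
Attach voice active av- → avvvikhukzakku.
Apply vowel harmony: avvvikhukzakku → avvvukhukzakku.
Apply epenthesis: avvvukhukzakku → avovovukhukozakku.

avovovukhukozakku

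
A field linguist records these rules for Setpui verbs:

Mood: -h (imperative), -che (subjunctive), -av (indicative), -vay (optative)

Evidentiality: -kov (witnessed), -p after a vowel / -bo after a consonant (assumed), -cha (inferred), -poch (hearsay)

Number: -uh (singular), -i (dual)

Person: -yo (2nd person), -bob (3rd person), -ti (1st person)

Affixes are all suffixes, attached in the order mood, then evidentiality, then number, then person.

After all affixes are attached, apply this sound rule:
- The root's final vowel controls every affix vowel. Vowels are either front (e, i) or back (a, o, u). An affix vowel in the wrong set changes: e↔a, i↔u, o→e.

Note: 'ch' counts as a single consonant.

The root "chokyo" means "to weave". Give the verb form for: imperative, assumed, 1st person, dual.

Attach mood imperative -h → chokyoh.
Attach evidentiality assumed -bo (after consonant 'h') → chokyohbo.
Attach number dual -i → chokyohboi.
Attach person 1st person -ti → chokyohboiti.
Apply vowel harmony: chokyohboiti → chokyohboutu.

chokyohboutu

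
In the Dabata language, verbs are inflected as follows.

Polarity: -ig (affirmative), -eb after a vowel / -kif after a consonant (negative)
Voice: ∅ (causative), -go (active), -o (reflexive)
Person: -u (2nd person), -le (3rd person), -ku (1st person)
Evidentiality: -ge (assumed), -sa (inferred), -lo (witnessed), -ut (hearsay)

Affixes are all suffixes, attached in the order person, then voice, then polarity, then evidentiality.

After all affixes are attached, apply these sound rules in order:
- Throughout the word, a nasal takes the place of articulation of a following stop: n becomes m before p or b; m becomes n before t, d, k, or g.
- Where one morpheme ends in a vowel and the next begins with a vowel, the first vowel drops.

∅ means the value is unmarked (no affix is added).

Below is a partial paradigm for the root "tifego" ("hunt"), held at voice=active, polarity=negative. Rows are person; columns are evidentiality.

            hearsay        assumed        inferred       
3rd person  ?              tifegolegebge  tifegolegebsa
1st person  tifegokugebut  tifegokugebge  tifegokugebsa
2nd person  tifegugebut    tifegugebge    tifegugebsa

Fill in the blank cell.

Attach person 3rd person -le → tifegole.
Attach voice active -go → tifegolego.
Attach polarity negative -eb (after vowel 'o') → tifegolegoeb.
Attach evidentiality hearsay -ut → tifegolegoebut.
Nasal assimilation: no change.
Apply vowel deletion: tifegolegoebut → tifegolegebut.

tifegolegebut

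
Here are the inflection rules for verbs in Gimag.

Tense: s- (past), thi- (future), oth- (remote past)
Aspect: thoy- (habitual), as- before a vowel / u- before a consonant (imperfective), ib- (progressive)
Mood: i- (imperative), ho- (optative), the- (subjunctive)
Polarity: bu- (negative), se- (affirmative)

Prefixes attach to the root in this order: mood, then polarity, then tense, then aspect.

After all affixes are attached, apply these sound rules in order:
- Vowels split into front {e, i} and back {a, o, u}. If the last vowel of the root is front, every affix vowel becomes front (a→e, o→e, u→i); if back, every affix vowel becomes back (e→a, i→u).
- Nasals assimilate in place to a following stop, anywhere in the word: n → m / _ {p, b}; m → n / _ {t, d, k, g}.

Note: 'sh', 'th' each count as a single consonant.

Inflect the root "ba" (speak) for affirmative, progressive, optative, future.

ubthusahoba

Attach mood optative ho- → hoba.
Attach polarity affirmative se- → sehoba.
Attach tense future thi- → thisehoba.
Attach aspect progressive ib- → ibthisehoba.
Apply vowel harmony: ibthisehoba → ubthusahoba.
Nasal assimilation: no change.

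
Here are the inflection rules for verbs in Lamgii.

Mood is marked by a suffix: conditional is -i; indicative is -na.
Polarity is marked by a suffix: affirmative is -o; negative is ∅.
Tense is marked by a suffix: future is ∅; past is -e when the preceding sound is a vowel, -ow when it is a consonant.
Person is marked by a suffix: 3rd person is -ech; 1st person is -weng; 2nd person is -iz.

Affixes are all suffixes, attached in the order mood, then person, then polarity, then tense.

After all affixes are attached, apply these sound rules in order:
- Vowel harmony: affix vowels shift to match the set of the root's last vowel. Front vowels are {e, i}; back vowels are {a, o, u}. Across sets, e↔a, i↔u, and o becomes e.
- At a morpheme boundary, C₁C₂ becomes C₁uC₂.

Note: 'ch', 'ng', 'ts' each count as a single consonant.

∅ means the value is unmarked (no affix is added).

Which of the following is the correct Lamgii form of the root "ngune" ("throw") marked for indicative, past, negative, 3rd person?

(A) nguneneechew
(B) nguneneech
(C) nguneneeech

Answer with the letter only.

Attach mood indicative -na → ngunena.
Attach person 3rd person -ech → ngunenaech.
polarity = negative: zero marking, form stays ngunenaech.
Attach tense past -ow (after consonant 'ch') → ngunenaechow.
Apply vowel harmony: ngunenaechow → nguneneechew.
Epenthesis: no change.
So the correct form is nguneneechew, option (A).
(C) nguneneeech is wrong: it has the affixes in the wrong order.
(B) nguneneech is wrong: it uses future instead of past for tense.

A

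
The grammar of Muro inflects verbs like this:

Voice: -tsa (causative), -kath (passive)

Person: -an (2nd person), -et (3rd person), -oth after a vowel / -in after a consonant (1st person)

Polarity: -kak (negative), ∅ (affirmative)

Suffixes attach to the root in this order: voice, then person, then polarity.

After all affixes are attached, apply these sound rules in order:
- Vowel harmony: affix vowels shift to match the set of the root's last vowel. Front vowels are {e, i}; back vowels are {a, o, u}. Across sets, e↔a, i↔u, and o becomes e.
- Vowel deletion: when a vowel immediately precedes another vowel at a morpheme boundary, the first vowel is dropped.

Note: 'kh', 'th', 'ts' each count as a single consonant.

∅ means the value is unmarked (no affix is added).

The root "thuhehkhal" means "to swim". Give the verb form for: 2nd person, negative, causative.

Attach voice causative -tsa → thuhehkhaltsa.
Attach person 2nd person -an → thuhehkhaltsaan.
Attach polarity negative -kak → thuhehkhaltsaankak.
Vowel harmony: no change.
Apply vowel deletion: thuhehkhaltsaankak → thuhehkhaltsankak.

thuhehkhaltsankak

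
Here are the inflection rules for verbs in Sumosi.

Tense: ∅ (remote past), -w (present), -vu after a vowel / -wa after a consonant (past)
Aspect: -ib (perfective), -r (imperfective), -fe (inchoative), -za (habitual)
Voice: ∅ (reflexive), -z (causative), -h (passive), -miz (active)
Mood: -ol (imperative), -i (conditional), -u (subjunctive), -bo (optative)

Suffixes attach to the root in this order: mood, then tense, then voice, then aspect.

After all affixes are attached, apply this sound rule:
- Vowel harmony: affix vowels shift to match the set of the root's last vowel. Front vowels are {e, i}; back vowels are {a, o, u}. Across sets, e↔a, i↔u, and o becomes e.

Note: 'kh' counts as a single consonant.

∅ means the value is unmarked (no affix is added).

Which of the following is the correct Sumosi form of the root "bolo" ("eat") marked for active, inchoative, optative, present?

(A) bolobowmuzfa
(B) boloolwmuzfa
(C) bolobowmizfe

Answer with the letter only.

A

Attach mood optative -bo → bolobo.
Attach tense present -w → bolobow.
Attach voice active -miz → bolobowmiz.
Attach aspect inchoative -fe → bolobowmizfe.
Apply vowel harmony: bolobowmizfe → bolobowmuzfa.
So the correct form is bolobowmuzfa, option (A).
(C) bolobowmizfe is wrong: it fails to apply the sound rule(s).
(B) boloolwmuzfa is wrong: it uses imperative instead of optative for mood.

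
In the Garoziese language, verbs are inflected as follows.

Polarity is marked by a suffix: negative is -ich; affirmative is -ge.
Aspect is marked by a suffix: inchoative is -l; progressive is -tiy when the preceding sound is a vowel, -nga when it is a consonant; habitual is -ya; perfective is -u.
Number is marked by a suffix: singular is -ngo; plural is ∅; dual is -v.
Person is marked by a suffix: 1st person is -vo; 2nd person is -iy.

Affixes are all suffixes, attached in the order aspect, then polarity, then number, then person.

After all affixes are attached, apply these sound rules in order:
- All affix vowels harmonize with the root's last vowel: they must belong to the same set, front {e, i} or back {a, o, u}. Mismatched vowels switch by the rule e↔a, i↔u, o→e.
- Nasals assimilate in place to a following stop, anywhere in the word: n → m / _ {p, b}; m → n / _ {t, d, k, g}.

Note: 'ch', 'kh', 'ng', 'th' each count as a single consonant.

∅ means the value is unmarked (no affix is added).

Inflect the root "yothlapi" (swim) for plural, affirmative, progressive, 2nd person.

Attach aspect progressive -tiy (after vowel 'i') → yothlapitiy.
Attach polarity affirmative -ge → yothlapitiyge.
number = plural: zero marking, form stays yothlapitiyge.
Attach person 2nd person -iy → yothlapitiygeiy.
Vowel harmony: no change.
Nasal assimilation: no change.

yothlapitiygeiy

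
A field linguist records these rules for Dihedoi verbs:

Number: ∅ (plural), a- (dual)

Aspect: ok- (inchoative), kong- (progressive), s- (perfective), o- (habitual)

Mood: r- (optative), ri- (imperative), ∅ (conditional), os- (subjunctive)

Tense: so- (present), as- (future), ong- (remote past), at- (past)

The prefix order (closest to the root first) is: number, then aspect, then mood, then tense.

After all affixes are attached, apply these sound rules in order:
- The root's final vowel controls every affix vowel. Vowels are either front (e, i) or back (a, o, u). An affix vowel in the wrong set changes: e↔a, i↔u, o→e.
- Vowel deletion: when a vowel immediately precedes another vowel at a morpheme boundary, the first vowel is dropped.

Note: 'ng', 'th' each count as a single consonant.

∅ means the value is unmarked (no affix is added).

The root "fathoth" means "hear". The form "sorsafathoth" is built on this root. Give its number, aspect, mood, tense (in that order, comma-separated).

dual, perfective, optative, present

Segment: so-r-s-a-fathoth.
number: a- → dual.
aspect: s- → perfective.
mood: r- → optative.
tense: so- → present.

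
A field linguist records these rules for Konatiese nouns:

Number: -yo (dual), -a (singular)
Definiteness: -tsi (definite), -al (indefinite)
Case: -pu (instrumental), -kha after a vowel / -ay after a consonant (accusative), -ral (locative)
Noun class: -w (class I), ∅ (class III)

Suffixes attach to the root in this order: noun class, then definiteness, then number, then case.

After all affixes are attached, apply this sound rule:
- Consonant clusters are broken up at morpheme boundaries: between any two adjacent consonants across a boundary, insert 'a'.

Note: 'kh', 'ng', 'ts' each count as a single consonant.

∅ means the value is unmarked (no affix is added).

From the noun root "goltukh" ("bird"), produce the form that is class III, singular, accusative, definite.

noun class = class III: zero marking, form stays goltukh.
Attach definiteness definite -tsi → goltukhtsi.
Attach number singular -a → goltukhtsia.
Attach case accusative -kha (after vowel 'a') → goltukhtsiakha.
Apply epenthesis: goltukhtsiakha → goltukhatsiakha.

goltukhatsiakha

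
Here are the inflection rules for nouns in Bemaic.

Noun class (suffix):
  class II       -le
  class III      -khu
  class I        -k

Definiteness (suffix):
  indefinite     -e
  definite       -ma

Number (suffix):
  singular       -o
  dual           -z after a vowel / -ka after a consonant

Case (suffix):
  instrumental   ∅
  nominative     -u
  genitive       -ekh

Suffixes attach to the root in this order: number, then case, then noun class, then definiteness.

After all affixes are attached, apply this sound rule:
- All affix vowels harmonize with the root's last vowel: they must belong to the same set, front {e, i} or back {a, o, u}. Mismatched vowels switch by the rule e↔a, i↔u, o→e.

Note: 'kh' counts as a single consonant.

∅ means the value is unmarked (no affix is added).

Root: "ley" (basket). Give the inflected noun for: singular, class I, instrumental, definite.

leyekme

Attach number singular -o → leyo.
case = instrumental: zero marking, form stays leyo.
Attach noun class class I -k → leyok.
Attach definiteness definite -ma → leyokma.
Apply vowel harmony: leyokma → leyekme.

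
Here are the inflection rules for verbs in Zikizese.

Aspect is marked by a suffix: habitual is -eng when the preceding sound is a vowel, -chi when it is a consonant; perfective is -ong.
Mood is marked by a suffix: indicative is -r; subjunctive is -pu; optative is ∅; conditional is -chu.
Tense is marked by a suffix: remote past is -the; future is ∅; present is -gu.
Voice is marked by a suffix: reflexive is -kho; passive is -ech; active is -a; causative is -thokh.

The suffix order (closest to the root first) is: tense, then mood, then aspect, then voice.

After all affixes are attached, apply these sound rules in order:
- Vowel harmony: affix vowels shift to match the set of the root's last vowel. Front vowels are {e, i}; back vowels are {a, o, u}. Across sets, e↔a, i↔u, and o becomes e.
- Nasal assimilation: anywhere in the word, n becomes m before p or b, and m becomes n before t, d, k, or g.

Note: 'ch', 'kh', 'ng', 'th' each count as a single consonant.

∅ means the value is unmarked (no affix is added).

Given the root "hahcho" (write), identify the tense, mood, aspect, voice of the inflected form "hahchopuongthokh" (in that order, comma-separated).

Segment: hahcho-pu-ong-thokh.
tense: ∅ → future.
mood: -pu → subjunctive.
aspect: -ong → perfective.
voice: -thokh → causative.

future, subjunctive, perfective, causative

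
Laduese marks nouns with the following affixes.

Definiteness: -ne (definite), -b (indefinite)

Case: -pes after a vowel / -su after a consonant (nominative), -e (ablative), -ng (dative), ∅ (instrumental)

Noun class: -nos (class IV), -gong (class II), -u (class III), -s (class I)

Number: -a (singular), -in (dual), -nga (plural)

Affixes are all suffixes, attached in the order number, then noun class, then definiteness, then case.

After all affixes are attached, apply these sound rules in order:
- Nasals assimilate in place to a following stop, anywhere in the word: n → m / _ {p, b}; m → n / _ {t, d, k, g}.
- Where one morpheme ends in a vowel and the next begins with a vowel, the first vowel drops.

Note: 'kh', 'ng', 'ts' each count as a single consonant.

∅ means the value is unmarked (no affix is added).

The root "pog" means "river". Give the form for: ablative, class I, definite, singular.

Attach number singular -a → poga.
Attach noun class class I -s → pogas.
Attach definiteness definite -ne → pogasne.
Attach case ablative -e → pogasnee.
Nasal assimilation: no change.
Apply vowel deletion: pogasnee → pogasne.

pogasne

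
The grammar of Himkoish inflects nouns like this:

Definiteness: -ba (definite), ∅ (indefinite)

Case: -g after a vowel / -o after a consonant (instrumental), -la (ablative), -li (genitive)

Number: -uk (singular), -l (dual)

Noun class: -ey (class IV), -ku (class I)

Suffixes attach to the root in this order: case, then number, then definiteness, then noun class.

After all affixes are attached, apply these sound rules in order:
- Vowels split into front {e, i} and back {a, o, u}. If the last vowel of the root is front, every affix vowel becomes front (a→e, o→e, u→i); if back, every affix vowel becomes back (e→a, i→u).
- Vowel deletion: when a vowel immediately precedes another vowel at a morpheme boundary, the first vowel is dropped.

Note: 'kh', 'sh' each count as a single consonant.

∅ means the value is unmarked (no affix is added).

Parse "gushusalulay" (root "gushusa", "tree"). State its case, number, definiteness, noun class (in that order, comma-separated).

Segment: gushusa-li-l-ey.
case: -li → genitive.
number: -l → dual.
definiteness: ∅ → indefinite.
noun class: -ey → class IV.

genitive, dual, indefinite, class IV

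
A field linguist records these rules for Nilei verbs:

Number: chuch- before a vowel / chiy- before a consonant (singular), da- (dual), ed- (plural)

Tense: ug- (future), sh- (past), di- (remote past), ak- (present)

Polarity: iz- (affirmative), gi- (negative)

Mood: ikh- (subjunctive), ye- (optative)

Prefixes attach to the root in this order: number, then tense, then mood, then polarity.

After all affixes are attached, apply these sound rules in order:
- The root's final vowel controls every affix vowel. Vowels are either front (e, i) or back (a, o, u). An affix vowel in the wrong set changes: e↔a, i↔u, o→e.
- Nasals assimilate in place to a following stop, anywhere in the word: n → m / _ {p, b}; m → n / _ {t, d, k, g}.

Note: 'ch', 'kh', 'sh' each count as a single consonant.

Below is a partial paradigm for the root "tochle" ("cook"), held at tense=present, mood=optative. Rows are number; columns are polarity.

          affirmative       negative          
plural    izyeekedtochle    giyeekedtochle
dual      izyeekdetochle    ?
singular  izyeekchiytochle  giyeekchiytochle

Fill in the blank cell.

giyeekdetochle

Attach number dual da- → datochle.
Attach tense present ak- → akdatochle.
Attach mood optative ye- → yeakdatochle.
Attach polarity negative gi- → giyeakdatochle.
Apply vowel harmony: giyeakdatochle → giyeekdetochle.
Nasal assimilation: no change.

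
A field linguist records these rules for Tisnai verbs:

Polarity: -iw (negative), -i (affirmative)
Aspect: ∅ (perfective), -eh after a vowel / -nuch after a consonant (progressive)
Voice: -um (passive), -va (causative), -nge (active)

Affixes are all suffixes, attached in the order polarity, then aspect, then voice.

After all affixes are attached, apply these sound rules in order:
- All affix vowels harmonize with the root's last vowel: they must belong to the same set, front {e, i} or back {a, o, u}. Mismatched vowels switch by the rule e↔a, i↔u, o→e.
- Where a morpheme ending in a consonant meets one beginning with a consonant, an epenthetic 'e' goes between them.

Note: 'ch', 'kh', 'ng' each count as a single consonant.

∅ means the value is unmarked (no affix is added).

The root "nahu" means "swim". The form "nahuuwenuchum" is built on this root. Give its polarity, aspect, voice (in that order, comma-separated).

negative, progressive, passive

Segment: nahu-iw-nuch-um.
polarity: -iw → negative.
aspect: -eh/nuch → progressive.
voice: -um → passive.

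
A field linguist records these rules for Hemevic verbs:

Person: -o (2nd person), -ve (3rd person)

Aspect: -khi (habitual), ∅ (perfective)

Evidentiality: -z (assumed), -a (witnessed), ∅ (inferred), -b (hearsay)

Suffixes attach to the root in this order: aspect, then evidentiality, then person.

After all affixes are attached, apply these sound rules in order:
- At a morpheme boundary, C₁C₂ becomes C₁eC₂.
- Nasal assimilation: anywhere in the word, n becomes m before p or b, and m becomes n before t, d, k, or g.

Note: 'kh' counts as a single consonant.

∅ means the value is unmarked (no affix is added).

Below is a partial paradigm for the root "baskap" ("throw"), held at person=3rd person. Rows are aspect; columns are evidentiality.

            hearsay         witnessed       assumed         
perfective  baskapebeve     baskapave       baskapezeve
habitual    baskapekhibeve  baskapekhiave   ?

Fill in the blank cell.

baskapekhizeve

Attach aspect habitual -khi → baskapkhi.
Attach evidentiality assumed -z → baskapkhiz.
Attach person 3rd person -ve → baskapkhizve.
Apply epenthesis: baskapkhizve → baskapekhizeve.
Nasal assimilation: no change.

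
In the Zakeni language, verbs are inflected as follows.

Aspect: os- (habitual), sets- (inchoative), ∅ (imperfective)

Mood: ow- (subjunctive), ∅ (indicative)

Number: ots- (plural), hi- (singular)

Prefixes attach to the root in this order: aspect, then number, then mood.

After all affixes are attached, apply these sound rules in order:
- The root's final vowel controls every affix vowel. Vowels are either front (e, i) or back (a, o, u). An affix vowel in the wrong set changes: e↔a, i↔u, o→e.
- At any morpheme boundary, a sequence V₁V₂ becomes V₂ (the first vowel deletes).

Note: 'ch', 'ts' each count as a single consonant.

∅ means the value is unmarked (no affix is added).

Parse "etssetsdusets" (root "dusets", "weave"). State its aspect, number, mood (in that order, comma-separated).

inchoative, plural, indicative

Segment: ots-sets-dusets.
aspect: sets- → inchoative.
number: ots- → plural.
mood: ∅ → indicative.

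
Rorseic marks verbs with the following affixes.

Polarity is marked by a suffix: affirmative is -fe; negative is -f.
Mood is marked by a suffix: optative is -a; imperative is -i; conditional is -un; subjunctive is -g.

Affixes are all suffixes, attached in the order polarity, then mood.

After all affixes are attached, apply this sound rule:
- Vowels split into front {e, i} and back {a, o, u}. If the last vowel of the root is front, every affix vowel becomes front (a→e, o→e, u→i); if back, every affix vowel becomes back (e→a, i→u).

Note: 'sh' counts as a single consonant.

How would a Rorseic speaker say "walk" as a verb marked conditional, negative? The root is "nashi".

nashifin

Attach polarity negative -f → nashif.
Attach mood conditional -un → nashifun.
Apply vowel harmony: nashifun → nashifin.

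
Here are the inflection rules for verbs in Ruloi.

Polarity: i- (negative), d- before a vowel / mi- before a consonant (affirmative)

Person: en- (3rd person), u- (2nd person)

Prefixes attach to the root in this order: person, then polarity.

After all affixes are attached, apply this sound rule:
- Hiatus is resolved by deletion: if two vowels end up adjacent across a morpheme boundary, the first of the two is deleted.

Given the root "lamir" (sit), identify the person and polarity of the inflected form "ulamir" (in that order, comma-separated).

Segment: i-u-lamir.
person: u- → 2nd person.
polarity: i- → negative.

2nd person, negative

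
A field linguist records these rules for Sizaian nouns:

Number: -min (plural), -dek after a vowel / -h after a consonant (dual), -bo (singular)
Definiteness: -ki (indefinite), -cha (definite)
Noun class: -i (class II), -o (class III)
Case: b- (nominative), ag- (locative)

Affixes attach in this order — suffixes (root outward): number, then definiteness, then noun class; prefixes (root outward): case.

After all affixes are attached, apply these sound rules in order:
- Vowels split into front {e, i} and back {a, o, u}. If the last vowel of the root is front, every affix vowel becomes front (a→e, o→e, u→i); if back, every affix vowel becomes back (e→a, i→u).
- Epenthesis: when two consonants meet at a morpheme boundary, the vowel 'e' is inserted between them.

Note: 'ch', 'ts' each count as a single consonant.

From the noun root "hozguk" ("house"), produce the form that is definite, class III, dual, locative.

Attach number dual -h (after consonant 'k') → hozgukh.
Attach definiteness definite -cha → hozgukhcha.
Attach noun class class III -o → hozgukhchao.
Attach case locative ag- → aghozgukhchao.
Vowel harmony: no change.
Apply epenthesis: aghozgukhchao → agehozgukehechao.

agehozgukehechao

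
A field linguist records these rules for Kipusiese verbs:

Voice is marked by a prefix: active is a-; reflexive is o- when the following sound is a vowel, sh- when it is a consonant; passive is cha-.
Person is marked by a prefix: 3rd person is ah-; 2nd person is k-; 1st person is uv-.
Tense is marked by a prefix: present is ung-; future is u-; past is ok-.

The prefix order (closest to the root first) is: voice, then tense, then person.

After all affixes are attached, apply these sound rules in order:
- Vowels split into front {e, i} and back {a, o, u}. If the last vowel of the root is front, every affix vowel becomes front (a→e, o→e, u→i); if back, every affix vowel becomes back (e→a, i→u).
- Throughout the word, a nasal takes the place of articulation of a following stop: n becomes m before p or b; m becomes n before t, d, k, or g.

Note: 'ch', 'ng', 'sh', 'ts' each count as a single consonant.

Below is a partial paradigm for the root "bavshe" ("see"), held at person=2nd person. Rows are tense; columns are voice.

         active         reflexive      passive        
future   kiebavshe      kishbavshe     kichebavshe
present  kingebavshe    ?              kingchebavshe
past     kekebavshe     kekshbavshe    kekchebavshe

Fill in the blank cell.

Attach voice reflexive sh- (before consonant 'b') → shbavshe.
Attach tense present ung- → ungshbavshe.
Attach person 2nd person k- → kungshbavshe.
Apply vowel harmony: kungshbavshe → kingshbavshe.
Nasal assimilation: no change.

kingshbavshe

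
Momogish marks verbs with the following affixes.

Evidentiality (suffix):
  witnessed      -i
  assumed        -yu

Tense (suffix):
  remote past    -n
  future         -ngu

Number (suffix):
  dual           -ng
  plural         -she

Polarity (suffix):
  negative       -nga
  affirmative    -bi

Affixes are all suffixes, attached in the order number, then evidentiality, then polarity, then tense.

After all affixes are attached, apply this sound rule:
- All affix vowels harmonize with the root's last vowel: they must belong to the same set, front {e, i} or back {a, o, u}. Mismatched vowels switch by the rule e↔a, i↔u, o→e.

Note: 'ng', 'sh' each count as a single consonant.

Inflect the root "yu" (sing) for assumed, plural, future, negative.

Attach number plural -she → yushe.
Attach evidentiality assumed -yu → yusheyu.
Attach polarity negative -nga → yusheyunga.
Attach tense future -ngu → yusheyungangu.
Apply vowel harmony: yusheyungangu → yushayungangu.

yushayungangu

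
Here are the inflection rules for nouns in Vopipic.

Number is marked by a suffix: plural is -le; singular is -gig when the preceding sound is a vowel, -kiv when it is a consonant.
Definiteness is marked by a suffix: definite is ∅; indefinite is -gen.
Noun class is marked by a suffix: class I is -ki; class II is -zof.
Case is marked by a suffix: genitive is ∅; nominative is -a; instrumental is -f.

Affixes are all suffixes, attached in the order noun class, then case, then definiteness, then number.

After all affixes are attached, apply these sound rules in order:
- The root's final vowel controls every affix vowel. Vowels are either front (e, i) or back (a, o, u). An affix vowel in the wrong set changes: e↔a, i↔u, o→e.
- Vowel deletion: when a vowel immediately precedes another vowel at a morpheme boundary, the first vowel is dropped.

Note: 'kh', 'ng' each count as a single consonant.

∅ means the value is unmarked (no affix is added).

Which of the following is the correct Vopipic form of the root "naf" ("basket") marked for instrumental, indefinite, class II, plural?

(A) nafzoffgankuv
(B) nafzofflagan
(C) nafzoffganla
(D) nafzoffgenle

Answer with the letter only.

C

Attach noun class class II -zof → nafzof.
Attach case instrumental -f → nafzoff.
Attach definiteness indefinite -gen → nafzoffgen.
Attach number plural -le → nafzoffgenle.
Apply vowel harmony: nafzoffgenle → nafzoffganla.
Vowel deletion: no change.
So the correct form is nafzoffganla, option (C).
(A) nafzoffgankuv is wrong: it uses singular instead of plural for number.
(D) nafzoffgenle is wrong: it fails to apply the sound rule(s).
(B) nafzofflagan is wrong: it has the affixes in the wrong order.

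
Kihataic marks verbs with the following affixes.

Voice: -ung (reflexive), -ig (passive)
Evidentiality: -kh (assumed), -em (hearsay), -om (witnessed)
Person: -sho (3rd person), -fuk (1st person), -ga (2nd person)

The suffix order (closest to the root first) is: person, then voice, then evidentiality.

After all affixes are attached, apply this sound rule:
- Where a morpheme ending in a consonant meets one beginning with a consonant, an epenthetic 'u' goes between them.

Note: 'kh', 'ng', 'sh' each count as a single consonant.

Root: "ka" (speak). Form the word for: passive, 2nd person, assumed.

kagaigukh

Attach person 2nd person -ga → kaga.
Attach voice passive -ig → kagaig.
Attach evidentiality assumed -kh → kagaigkh.
Apply epenthesis: kagaigkh → kagaigukh.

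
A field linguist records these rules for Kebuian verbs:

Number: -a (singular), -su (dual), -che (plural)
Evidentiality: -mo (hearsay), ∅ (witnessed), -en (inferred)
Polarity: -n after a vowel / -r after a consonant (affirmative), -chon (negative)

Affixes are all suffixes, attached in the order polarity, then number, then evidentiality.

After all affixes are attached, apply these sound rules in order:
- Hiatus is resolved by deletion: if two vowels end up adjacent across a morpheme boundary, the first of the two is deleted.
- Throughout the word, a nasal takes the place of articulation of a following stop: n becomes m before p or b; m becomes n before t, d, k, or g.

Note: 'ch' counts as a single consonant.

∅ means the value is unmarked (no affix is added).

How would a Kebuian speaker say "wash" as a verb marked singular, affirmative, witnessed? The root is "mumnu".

Attach polarity affirmative -n (after vowel 'u') → mumnun.
Attach number singular -a → mumnuna.
evidentiality = witnessed: zero marking, form stays mumnuna.
Vowel deletion: no change.
Nasal assimilation: no change.

mumnuna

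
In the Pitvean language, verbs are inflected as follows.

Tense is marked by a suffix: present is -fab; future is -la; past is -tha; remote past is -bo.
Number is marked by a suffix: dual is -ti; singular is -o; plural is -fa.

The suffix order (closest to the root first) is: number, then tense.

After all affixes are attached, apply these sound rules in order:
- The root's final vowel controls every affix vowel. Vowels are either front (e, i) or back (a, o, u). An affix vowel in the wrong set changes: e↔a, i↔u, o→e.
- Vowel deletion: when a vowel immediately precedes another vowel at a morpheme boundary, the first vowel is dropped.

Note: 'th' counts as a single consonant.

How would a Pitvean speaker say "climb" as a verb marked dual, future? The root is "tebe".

Attach number dual -ti → tebeti.
Attach tense future -la → tebetila.
Apply vowel harmony: tebetila → tebetile.
Vowel deletion: no change.

tebetile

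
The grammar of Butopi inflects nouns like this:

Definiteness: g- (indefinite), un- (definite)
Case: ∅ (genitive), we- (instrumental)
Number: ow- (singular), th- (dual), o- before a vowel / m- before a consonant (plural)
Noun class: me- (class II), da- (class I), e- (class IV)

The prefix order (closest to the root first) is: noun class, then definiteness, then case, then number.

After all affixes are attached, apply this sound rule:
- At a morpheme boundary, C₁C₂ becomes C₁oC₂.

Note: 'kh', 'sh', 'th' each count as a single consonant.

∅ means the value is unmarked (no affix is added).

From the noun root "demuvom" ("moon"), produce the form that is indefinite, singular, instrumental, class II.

Attach noun class class II me- → medemuvom.
Attach definiteness indefinite g- → gmedemuvom.
Attach case instrumental we- → wegmedemuvom.
Attach number singular ow- → owwegmedemuvom.
Apply epenthesis: owwegmedemuvom → owowegomedemuvom.

owowegomedemuvom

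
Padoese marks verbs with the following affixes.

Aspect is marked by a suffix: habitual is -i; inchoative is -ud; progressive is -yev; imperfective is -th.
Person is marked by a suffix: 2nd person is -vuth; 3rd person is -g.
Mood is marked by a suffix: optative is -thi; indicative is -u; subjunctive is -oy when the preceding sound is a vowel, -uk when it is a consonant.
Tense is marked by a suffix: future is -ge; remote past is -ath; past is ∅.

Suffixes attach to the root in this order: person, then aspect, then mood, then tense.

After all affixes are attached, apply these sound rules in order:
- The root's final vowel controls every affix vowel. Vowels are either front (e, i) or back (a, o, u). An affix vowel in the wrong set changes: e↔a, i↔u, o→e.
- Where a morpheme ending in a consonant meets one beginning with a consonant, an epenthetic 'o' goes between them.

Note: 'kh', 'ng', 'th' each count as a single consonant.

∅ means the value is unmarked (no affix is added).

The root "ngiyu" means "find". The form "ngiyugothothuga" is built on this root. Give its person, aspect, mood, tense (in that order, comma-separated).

Segment: ngiyu-g-th-thi-ge.
person: -g → 3rd person.
aspect: -th → imperfective.
mood: -thi → optative.
tense: -ge → future.

3rd person, imperfective, optative, future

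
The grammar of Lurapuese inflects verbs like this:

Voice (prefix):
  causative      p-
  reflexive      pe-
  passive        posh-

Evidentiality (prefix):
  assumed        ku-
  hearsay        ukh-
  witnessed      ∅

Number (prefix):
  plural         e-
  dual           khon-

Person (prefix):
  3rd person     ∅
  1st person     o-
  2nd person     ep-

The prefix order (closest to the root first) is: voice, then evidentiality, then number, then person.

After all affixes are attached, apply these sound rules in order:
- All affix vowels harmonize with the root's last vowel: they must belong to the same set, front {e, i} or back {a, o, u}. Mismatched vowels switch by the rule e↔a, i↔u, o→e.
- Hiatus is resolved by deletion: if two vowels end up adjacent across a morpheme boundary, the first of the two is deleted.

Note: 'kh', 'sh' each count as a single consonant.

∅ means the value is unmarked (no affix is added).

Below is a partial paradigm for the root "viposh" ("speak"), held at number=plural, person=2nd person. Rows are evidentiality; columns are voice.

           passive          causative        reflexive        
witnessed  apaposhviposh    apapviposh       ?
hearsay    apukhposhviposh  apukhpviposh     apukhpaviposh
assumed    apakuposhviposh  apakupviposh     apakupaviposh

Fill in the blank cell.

Attach voice reflexive pe- → peviposh.
evidentiality = witnessed: zero marking, form stays peviposh.
Attach number plural e- → epeviposh.
Attach person 2nd person ep- → epepeviposh.
Apply vowel harmony: epepeviposh → apapaviposh.
Vowel deletion: no change.

apapaviposh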